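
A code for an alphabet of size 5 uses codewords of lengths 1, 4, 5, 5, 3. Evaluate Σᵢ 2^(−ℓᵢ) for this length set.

With common denominator 2^5 = 32: Σ 2^(−ℓᵢ) = 16/32 + 2/32 + 1/32 + 1/32 + 4/32 = 24/32 = 0.75.

0.75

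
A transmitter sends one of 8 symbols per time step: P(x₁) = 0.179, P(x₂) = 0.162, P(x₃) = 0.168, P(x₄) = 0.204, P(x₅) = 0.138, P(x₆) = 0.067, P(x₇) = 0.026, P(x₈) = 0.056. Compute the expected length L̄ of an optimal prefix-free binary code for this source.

Repeatedly combine the two least-probable nodes; the expected code length is the sum of the merged weights.
merge 13/500 + 7/125 → 41/500
merge 67/1000 + 41/500 → 149/1000
merge 69/500 + 149/1000 → 287/1000
merge 81/500 + 21/125 → 33/100
merge 179/1000 + 51/250 → 383/1000
merge 287/1000 + 33/100 → 617/1000
merge 383/1000 + 617/1000 → 1
L = 41/500 + 149/1000 + 287/1000 + 33/100 + 383/1000 + 617/1000 + 1 = 356/125 = 2.848 bits/symbol.

2.848 bits/symbol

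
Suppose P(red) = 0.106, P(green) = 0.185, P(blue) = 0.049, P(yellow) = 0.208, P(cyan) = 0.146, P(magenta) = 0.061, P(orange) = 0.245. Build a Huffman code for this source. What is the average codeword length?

2.657 bits/symbol

Repeatedly combine the two least-probable nodes; the expected code length is the sum of the merged weights.
merge 49/1000 + 61/1000 → 11/100
merge 53/500 + 11/100 → 27/125
merge 73/500 + 37/200 → 331/1000
merge 26/125 + 27/125 → 53/125
merge 49/200 + 331/1000 → 72/125
merge 53/125 + 72/125 → 1
L = 11/100 + 27/125 + 331/1000 + 53/125 + 72/125 + 1 = 2657/1000 = 2.657 bits/symbol.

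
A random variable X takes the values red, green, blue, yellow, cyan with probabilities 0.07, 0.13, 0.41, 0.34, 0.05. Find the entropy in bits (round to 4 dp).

H = −Σ pᵢ log₂ pᵢ.
−0.07·log₂(0.07) = 0.2686
−0.13·log₂(0.13) = 0.3826
−0.41·log₂(0.41) = 0.5274
−0.34·log₂(0.34) = 0.5292
−0.05·log₂(0.05) = 0.2161
Sum ≈ 1.9239 → 1.9239 bits.

1.9239 bits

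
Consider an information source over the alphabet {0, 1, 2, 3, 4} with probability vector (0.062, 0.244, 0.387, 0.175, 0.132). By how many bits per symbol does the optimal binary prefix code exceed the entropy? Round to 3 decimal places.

Entropy H = −Σ p log₂ p ≈ 2.1010 bits.
Huffman merges: 31/500+33/250→97/500; 7/40+97/500→369/1000; 61/250+369/1000→613/1000; 387/1000+613/1000→1. L = 272/125 ≈ 2.1760.
L − H = 2.1760 − 2.1010 = 0.075 bits.

0.075 bits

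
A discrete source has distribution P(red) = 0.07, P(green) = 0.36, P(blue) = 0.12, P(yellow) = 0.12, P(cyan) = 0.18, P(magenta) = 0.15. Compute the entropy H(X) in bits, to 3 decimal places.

2.389 bits

H = −Σ pᵢ log₂ pᵢ.
−0.07·log₂(0.07) = 0.2686
−0.36·log₂(0.36) = 0.5306
−0.12·log₂(0.12) = 0.3671
−0.12·log₂(0.12) = 0.3671
−0.18·log₂(0.18) = 0.4453
−0.15·log₂(0.15) = 0.4105
Sum ≈ 2.3892 → 2.389 bits.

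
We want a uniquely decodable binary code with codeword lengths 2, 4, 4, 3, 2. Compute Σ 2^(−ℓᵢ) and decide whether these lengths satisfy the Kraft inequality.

0.75; yes

With common denominator 2^4 = 16: Σ 2^(−ℓᵢ) = 4/16 + 1/16 + 1/16 + 2/16 + 4/16 = 12/16 = 0.75.
Kraft's inequality requires Σ ≤ 1; here Σ = 0.75 ≤ 1, so such a prefix code exists.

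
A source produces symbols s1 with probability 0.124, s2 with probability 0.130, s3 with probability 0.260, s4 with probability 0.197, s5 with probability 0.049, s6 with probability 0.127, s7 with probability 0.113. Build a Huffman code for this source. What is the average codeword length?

Repeatedly combine the two least-probable nodes; the expected code length is the sum of the merged weights.
merge 49/1000 + 113/1000 → 81/500
merge 31/250 + 127/1000 → 251/1000
merge 13/100 + 81/500 → 73/250
merge 197/1000 + 251/1000 → 56/125
merge 13/50 + 73/250 → 69/125
merge 56/125 + 69/125 → 1
L = 81/500 + 251/1000 + 73/250 + 56/125 + 69/125 + 1 = 541/200 = 2.705 bits/symbol.

2.705 bits/symbol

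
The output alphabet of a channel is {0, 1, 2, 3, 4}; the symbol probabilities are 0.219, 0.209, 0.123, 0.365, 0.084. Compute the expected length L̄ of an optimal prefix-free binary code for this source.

2.207 bits/symbol

Repeatedly combine the two least-probable nodes; the expected code length is the sum of the merged weights.
merge 21/250 + 123/1000 → 207/1000
merge 207/1000 + 209/1000 → 52/125
merge 219/1000 + 73/200 → 73/125
merge 52/125 + 73/125 → 1
L = 207/1000 + 52/125 + 73/125 + 1 = 2207/1000 = 2.207 bits/symbol.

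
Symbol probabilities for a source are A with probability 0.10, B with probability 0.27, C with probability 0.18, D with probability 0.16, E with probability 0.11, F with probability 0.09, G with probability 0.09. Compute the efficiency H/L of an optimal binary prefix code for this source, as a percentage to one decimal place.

98.4%

Entropy H = −Σ p log₂ p ≈ 2.6861 bits.
Huffman merges: 9/100+9/100→9/50; 1/10+11/100→21/100; 4/25+9/50→17/50; 9/50+21/100→39/100; 27/100+17/50→61/100; 39/100+61/100→1. L = 273/100 ≈ 2.7300.
Efficiency = H/L = 2.6861/2.7300 = 98.4%.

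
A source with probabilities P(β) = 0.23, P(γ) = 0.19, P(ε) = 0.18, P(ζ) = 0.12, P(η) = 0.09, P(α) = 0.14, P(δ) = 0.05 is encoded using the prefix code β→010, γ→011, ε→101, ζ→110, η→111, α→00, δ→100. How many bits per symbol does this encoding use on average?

L̄ = Σ pᵢ·ℓᵢ = 0.23·3 + 0.19·3 + 0.18·3 + 0.12·3 + 0.09·3 + 0.14·2 + 0.05·3 = 2.86 bits/symbol.

2.86 bits/symbol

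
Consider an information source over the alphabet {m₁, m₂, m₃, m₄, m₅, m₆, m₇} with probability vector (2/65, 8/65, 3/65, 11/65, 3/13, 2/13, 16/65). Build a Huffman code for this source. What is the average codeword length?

Repeatedly combine the two least-probable nodes; the expected code length is the sum of the merged weights.
merge 2/65 + 3/65 → 1/13
merge 1/13 + 8/65 → 1/5
merge 2/13 + 11/65 → 21/65
merge 1/5 + 3/13 → 28/65
merge 16/65 + 21/65 → 37/65
merge 28/65 + 37/65 → 1
L = 1/13 + 1/5 + 21/65 + 28/65 + 37/65 + 1 = 13/5 = 2.6 bits/symbol.

2.6 bits/symbol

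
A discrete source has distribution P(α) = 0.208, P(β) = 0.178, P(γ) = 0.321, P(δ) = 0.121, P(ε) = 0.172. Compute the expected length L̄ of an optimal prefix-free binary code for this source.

Repeatedly combine the two least-probable nodes; the expected code length is the sum of the merged weights.
merge 121/1000 + 43/250 → 293/1000
merge 89/500 + 26/125 → 193/500
merge 293/1000 + 321/1000 → 307/500
merge 193/500 + 307/500 → 1
L = 293/1000 + 193/500 + 307/500 + 1 = 2293/1000 = 2.293 bits/symbol.

2.293 bits/symbol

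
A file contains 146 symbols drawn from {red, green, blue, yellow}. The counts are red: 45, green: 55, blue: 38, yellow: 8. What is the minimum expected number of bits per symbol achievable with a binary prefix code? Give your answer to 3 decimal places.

1.938 bits/symbol

Probabilities are the counts divided by 146.
Repeatedly combine the two least-probable nodes; the expected code length is the sum of the merged weights.
merge 4/73 + 19/73 → 23/73
merge 45/146 + 23/73 → 91/146
merge 55/146 + 91/146 → 1
L = 23/73 + 91/146 + 1 = 283/146 ≈ 1.938 bits/symbol.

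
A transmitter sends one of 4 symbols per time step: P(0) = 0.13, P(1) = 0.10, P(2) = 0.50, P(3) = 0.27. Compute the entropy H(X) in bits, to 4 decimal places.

1.7249 bits

H = −Σ pᵢ log₂ pᵢ.
−0.13·log₂(0.13) = 0.3826
−0.10·log₂(0.10) = 0.3322
−0.50·log₂(0.50) = 0.5000
−0.27·log₂(0.27) = 0.5100
Sum ≈ 1.7249 → 1.7249 bits.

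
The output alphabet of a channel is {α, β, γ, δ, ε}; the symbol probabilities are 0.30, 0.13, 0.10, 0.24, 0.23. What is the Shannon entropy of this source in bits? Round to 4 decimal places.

H = −Σ pᵢ log₂ pᵢ.
−0.30·log₂(0.30) = 0.5211
−0.13·log₂(0.13) = 0.3826
−0.10·log₂(0.10) = 0.3322
−0.24·log₂(0.24) = 0.4941
−0.23·log₂(0.23) = 0.4877
Sum ≈ 2.2177 → 2.2177 bits.

2.2177 bits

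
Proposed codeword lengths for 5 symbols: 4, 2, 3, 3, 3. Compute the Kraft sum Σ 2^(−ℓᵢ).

With common denominator 2^4 = 16: Σ 2^(−ℓᵢ) = 1/16 + 4/16 + 2/16 + 2/16 + 2/16 = 11/16 = 0.6875.

0.6875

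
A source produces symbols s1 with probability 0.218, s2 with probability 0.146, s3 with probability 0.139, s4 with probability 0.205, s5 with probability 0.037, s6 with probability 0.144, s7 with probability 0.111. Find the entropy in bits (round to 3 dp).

2.679 bits

H = −Σ pᵢ log₂ pᵢ.
−0.218·log₂(0.218) = 0.4791
−0.146·log₂(0.146) = 0.4053
−0.139·log₂(0.139) = 0.3957
−0.205·log₂(0.205) = 0.4687
−0.037·log₂(0.037) = 0.1760
−0.144·log₂(0.144) = 0.4026
−0.111·log₂(0.111) = 0.3520
Sum ≈ 2.6794 → 2.679 bits.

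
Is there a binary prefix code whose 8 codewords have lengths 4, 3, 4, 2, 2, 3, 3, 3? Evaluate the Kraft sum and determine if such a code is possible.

1.125; no

With common denominator 2^4 = 16: Σ 2^(−ℓᵢ) = 1/16 + 2/16 + 1/16 + 4/16 + 4/16 + 2/16 + 2/16 + 2/16 = 18/16 = 1.125.
Kraft's inequality requires Σ ≤ 1; here Σ = 1.125 > 1, so no such prefix code exists.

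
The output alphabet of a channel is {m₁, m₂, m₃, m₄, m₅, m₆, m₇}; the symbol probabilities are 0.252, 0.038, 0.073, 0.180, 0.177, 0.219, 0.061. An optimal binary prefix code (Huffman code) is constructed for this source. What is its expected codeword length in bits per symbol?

Repeatedly combine the two least-probable nodes; the expected code length is the sum of the merged weights.
merge 19/500 + 61/1000 → 99/1000
merge 73/1000 + 99/1000 → 43/250
merge 43/250 + 177/1000 → 349/1000
merge 9/50 + 219/1000 → 399/1000
merge 63/250 + 349/1000 → 601/1000
merge 399/1000 + 601/1000 → 1
L = 99/1000 + 43/250 + 349/1000 + 399/1000 + 601/1000 + 1 = 131/50 = 2.62 bits/symbol.

2.62 bits/symbol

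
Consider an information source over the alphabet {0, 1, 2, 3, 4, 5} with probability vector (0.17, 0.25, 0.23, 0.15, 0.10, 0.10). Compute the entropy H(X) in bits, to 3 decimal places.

2.497 bits

H = −Σ pᵢ log₂ pᵢ.
−0.17·log₂(0.17) = 0.4346
−0.25·log₂(0.25) = 0.5000
−0.23·log₂(0.23) = 0.4877
−0.15·log₂(0.15) = 0.4105
−0.10·log₂(0.10) = 0.3322
−0.10·log₂(0.10) = 0.3322
Sum ≈ 2.4972 → 2.497 bits.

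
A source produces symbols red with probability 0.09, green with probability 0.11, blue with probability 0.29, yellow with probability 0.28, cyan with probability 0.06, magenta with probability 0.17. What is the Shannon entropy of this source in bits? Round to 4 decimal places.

H = −Σ pᵢ log₂ pᵢ.
−0.09·log₂(0.09) = 0.3127
−0.11·log₂(0.11) = 0.3503
−0.29·log₂(0.29) = 0.5179
−0.28·log₂(0.28) = 0.5142
−0.06·log₂(0.06) = 0.2435
−0.17·log₂(0.17) = 0.4346
Sum ≈ 2.3732 → 2.3732 bits.

2.3732 bits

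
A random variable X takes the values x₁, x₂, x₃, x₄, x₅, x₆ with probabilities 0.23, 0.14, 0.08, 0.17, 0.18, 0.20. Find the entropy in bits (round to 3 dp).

2.521 bits

H = −Σ pᵢ log₂ pᵢ.
−0.23·log₂(0.23) = 0.4877
−0.14·log₂(0.14) = 0.3971
−0.08·log₂(0.08) = 0.2915
−0.17·log₂(0.17) = 0.4346
−0.18·log₂(0.18) = 0.4453
−0.20·log₂(0.20) = 0.4644
Sum ≈ 2.5206 → 2.521 bits.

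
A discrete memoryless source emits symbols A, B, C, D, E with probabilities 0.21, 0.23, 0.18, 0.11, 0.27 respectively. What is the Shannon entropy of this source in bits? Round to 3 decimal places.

2.266 bits

H = −Σ pᵢ log₂ pᵢ.
−0.21·log₂(0.21) = 0.4728
−0.23·log₂(0.23) = 0.4877
−0.18·log₂(0.18) = 0.4453
−0.11·log₂(0.11) = 0.3503
−0.27·log₂(0.27) = 0.5100
Sum ≈ 2.2661 → 2.266 bits.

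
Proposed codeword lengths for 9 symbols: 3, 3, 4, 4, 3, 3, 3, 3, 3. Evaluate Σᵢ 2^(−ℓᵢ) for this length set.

1

With common denominator 2^4 = 16: Σ 2^(−ℓᵢ) = 2/16 + 2/16 + 1/16 + 1/16 + 2/16 + 2/16 + 2/16 + 2/16 + 2/16 = 16/16 = 1.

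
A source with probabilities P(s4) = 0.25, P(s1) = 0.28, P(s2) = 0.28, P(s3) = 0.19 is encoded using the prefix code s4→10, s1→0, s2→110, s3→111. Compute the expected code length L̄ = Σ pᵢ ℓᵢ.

L̄ = Σ pᵢ·ℓᵢ = 0.25·2 + 0.28·1 + 0.28·3 + 0.19·3 = 2.19 bits/symbol.

2.19 bits/symbol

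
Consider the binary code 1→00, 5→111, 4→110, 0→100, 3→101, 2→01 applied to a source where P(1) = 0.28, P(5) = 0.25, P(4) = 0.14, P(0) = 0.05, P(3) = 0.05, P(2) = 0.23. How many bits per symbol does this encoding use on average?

L̄ = Σ pᵢ·ℓᵢ = 0.28·2 + 0.25·3 + 0.14·3 + 0.05·3 + 0.05·3 + 0.23·2 = 2.49 bits/symbol.

2.49 bits/symbol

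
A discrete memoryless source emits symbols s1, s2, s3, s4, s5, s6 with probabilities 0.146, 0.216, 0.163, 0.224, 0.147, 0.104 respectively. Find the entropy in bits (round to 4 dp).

H = −Σ pᵢ log₂ pᵢ.
−0.146·log₂(0.146) = 0.4053
−0.216·log₂(0.216) = 0.4776
−0.163·log₂(0.163) = 0.4266
−0.224·log₂(0.224) = 0.4835
−0.147·log₂(0.147) = 0.4066
−0.104·log₂(0.104) = 0.3396
Sum ≈ 2.5391 → 2.5391 bits.

2.5391 bits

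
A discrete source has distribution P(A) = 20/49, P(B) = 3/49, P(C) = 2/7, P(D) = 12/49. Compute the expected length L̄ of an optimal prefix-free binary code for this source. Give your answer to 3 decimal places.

1.898 bits/symbol

Repeatedly combine the two least-probable nodes; the expected code length is the sum of the merged weights.
merge 3/49 + 12/49 → 15/49
merge 2/7 + 15/49 → 29/49
merge 20/49 + 29/49 → 1
L = 15/49 + 29/49 + 1 = 93/49 ≈ 1.898 bits/symbol.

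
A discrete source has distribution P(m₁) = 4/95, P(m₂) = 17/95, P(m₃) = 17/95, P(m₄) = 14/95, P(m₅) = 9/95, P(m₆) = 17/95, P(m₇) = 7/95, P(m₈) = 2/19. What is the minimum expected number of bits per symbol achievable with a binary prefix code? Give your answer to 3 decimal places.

Repeatedly combine the two least-probable nodes; the expected code length is the sum of the merged weights.
merge 4/95 + 7/95 → 11/95
merge 9/95 + 2/19 → 1/5
merge 11/95 + 14/95 → 5/19
merge 17/95 + 17/95 → 34/95
merge 17/95 + 1/5 → 36/95
merge 5/19 + 34/95 → 59/95
merge 36/95 + 59/95 → 1
L = 11/95 + 1/5 + 5/19 + 34/95 + 36/95 + 59/95 + 1 = 279/95 ≈ 2.937 bits/symbol.

2.937 bits/symbol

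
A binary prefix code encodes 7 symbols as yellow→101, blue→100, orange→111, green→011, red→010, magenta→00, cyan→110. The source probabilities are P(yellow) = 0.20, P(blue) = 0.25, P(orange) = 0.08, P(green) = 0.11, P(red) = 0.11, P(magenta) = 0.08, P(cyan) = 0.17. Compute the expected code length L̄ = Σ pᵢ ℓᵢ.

2.92 bits/symbol

L̄ = Σ pᵢ·ℓᵢ = 0.20·3 + 0.25·3 + 0.08·3 + 0.11·3 + 0.11·3 + 0.08·2 + 0.17·3 = 2.92 bits/symbol.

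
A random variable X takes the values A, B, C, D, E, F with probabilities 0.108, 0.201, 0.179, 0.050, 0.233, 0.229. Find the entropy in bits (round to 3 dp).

2.449 bits

H = −Σ pᵢ log₂ pᵢ.
−0.108·log₂(0.108) = 0.3468
−0.201·log₂(0.201) = 0.4653
−0.179·log₂(0.179) = 0.4443
−0.050·log₂(0.050) = 0.2161
−0.233·log₂(0.233) = 0.4897
−0.229·log₂(0.229) = 0.4870
Sum ≈ 2.4491 → 2.449 bits.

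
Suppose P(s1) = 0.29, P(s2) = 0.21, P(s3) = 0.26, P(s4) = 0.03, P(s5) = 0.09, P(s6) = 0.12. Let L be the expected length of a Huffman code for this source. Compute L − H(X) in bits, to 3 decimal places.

0.032 bits

Entropy H = −Σ p log₂ p ≈ 2.3275 bits.
Huffman merges: 3/100+9/100→3/25; 3/25+3/25→6/25; 21/100+6/25→9/20; 13/50+29/100→11/20; 9/20+11/20→1. L = 59/25 ≈ 2.3600.
L − H = 2.3600 − 2.3275 = 0.032 bits.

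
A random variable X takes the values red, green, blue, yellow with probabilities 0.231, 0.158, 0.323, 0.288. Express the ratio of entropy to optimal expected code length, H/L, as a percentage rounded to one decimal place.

97.6%

Entropy H = −Σ p log₂ p ≈ 1.9528 bits.
Huffman merges: 79/500+231/1000→389/1000; 36/125+323/1000→611/1000; 389/1000+611/1000→1. L = 2 ≈ 2.0000.
Efficiency = H/L = 1.9528/2.0000 = 97.6%.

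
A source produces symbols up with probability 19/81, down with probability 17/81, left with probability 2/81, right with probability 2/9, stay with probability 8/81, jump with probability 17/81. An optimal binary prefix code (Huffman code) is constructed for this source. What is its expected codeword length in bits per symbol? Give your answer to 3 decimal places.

2.457 bits/symbol

Repeatedly combine the two least-probable nodes; the expected code length is the sum of the merged weights.
merge 2/81 + 8/81 → 10/81
merge 10/81 + 17/81 → 1/3
merge 17/81 + 2/9 → 35/81
merge 19/81 + 1/3 → 46/81
merge 35/81 + 46/81 → 1
L = 10/81 + 1/3 + 35/81 + 46/81 + 1 = 199/81 ≈ 2.457 bits/symbol.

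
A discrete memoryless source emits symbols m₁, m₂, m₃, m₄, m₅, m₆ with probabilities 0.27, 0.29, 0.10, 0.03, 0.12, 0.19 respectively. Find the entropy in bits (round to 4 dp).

2.3342 bits

H = −Σ pᵢ log₂ pᵢ.
−0.27·log₂(0.27) = 0.5100
−0.29·log₂(0.29) = 0.5179
−0.10·log₂(0.10) = 0.3322
−0.03·log₂(0.03) = 0.1518
−0.12·log₂(0.12) = 0.3671
−0.19·log₂(0.19) = 0.4552
Sum ≈ 2.3342 → 2.3342 bits.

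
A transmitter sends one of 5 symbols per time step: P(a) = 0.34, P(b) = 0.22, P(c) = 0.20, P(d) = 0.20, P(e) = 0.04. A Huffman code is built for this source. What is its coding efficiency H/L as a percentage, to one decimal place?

94.8%

Entropy H = −Σ p log₂ p ≈ 2.1243 bits.
Huffman merges: 1/25+1/5→6/25; 1/5+11/50→21/50; 6/25+17/50→29/50; 21/50+29/50→1. L = 56/25 ≈ 2.2400.
Efficiency = H/L = 2.1243/2.2400 = 94.8%.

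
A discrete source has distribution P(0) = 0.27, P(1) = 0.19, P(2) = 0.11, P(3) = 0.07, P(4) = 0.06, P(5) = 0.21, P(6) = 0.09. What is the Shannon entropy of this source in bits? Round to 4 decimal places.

2.6131 bits

H = −Σ pᵢ log₂ pᵢ.
−0.27·log₂(0.27) = 0.5100
−0.19·log₂(0.19) = 0.4552
−0.11·log₂(0.11) = 0.3503
−0.07·log₂(0.07) = 0.2686
−0.06·log₂(0.06) = 0.2435
−0.21·log₂(0.21) = 0.4728
−0.09·log₂(0.09) = 0.3127
Sum ≈ 2.6131 → 2.6131 bits.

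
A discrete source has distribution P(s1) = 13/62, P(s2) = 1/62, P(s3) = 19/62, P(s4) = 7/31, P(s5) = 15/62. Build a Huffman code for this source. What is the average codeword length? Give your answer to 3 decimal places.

Repeatedly combine the two least-probable nodes; the expected code length is the sum of the merged weights.
merge 1/62 + 13/62 → 7/31
merge 7/31 + 7/31 → 14/31
merge 15/62 + 19/62 → 17/31
merge 14/31 + 17/31 → 1
L = 7/31 + 14/31 + 17/31 + 1 = 69/31 ≈ 2.226 bits/symbol.

2.226 bits/symbol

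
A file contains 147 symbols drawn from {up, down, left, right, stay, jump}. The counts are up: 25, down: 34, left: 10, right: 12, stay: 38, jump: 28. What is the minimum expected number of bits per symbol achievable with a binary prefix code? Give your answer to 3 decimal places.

2.469 bits/symbol

Probabilities are the counts divided by 147.
Repeatedly combine the two least-probable nodes; the expected code length is the sum of the merged weights.
merge 10/147 + 4/49 → 22/147
merge 22/147 + 25/147 → 47/147
merge 4/21 + 34/147 → 62/147
merge 38/147 + 47/147 → 85/147
merge 62/147 + 85/147 → 1
L = 22/147 + 47/147 + 62/147 + 85/147 + 1 = 121/49 ≈ 2.469 bits/symbol.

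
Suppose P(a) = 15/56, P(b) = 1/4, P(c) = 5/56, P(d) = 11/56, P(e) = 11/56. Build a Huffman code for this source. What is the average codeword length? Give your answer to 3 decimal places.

Repeatedly combine the two least-probable nodes; the expected code length is the sum of the merged weights.
merge 5/56 + 11/56 → 2/7
merge 11/56 + 1/4 → 25/56
merge 15/56 + 2/7 → 31/56
merge 25/56 + 31/56 → 1
L = 2/7 + 25/56 + 31/56 + 1 = 16/7 ≈ 2.286 bits/symbol.

2.286 bits/symbol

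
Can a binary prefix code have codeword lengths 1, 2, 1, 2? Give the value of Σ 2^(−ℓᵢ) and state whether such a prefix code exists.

With common denominator 2^2 = 4: Σ 2^(−ℓᵢ) = 2/4 + 1/4 + 2/4 + 1/4 = 6/4 = 1.5.
Kraft's inequality requires Σ ≤ 1; here Σ = 1.5 > 1, so no such prefix code exists.

1.5; no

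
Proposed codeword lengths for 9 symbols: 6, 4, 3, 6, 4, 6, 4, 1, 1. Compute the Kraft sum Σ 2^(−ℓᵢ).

With common denominator 2^6 = 64: Σ 2^(−ℓᵢ) = 1/64 + 4/64 + 8/64 + 1/64 + 4/64 + 1/64 + 4/64 + 32/64 + 32/64 = 87/64 = 1.359375.

1.359375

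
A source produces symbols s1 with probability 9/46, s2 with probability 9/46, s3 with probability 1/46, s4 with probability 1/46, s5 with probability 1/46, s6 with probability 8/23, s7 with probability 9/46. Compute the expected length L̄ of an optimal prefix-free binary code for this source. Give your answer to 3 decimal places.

Repeatedly combine the two least-probable nodes; the expected code length is the sum of the merged weights.
merge 1/46 + 1/46 → 1/23
merge 1/46 + 1/23 → 3/46
merge 3/46 + 9/46 → 6/23
merge 9/46 + 9/46 → 9/23
merge 6/23 + 8/23 → 14/23
merge 9/23 + 14/23 → 1
L = 1/23 + 3/46 + 6/23 + 9/23 + 14/23 + 1 = 109/46 ≈ 2.370 bits/symbol.

2.370 bits/symbol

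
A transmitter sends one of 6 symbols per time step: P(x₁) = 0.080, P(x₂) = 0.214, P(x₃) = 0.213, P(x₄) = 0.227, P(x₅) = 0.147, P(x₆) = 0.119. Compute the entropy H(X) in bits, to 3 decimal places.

2.500 bits

H = −Σ pᵢ log₂ pᵢ.
−0.080·log₂(0.080) = 0.2915
−0.214·log₂(0.214) = 0.4760
−0.213·log₂(0.213) = 0.4752
−0.227·log₂(0.227) = 0.4856
−0.147·log₂(0.147) = 0.4066
−0.119·log₂(0.119) = 0.3654
Sum ≈ 2.5004 → 2.500 bits.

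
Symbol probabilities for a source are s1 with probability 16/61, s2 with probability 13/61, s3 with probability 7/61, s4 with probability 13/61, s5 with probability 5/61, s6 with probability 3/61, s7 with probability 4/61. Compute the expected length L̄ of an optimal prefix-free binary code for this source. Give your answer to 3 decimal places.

Repeatedly combine the two least-probable nodes; the expected code length is the sum of the merged weights.
merge 3/61 + 4/61 → 7/61
merge 5/61 + 7/61 → 12/61
merge 7/61 + 12/61 → 19/61
merge 13/61 + 13/61 → 26/61
merge 16/61 + 19/61 → 35/61
merge 26/61 + 35/61 → 1
L = 7/61 + 12/61 + 19/61 + 26/61 + 35/61 + 1 = 160/61 ≈ 2.623 bits/symbol.

2.623 bits/symbol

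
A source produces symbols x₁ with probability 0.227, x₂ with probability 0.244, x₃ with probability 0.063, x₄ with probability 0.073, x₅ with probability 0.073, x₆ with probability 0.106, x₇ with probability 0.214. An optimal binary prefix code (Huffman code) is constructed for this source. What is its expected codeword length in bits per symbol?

Repeatedly combine the two least-probable nodes; the expected code length is the sum of the merged weights.
merge 63/1000 + 73/1000 → 17/125
merge 73/1000 + 53/500 → 179/1000
merge 17/125 + 179/1000 → 63/200
merge 107/500 + 227/1000 → 441/1000
merge 61/250 + 63/200 → 559/1000
merge 441/1000 + 559/1000 → 1
L = 17/125 + 179/1000 + 63/200 + 441/1000 + 559/1000 + 1 = 263/100 = 2.63 bits/symbol.

2.63 bits/symbol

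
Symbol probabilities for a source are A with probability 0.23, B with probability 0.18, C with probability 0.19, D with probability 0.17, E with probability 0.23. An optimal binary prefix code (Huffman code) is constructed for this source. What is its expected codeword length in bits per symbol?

Repeatedly combine the two least-probable nodes; the expected code length is the sum of the merged weights.
merge 17/100 + 9/50 → 7/20
merge 19/100 + 23/100 → 21/50
merge 23/100 + 7/20 → 29/50
merge 21/50 + 29/50 → 1
L = 7/20 + 21/50 + 29/50 + 1 = 47/20 = 2.35 bits/symbol.

2.35 bits/symbol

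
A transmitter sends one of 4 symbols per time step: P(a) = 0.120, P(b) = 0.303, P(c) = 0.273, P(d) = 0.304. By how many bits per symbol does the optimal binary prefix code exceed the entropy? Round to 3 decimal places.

Entropy H = −Σ p log₂ p ≈ 1.9226 bits.
Huffman merges: 3/25+273/1000→393/1000; 303/1000+38/125→607/1000; 393/1000+607/1000→1. L = 2 ≈ 2.0000.
L − H = 2.0000 − 1.9226 = 0.077 bits.

0.077 bits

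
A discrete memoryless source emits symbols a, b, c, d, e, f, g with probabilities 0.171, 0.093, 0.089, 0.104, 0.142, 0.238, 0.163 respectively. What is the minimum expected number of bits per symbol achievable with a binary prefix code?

2.762 bits/symbol

Repeatedly combine the two least-probable nodes; the expected code length is the sum of the merged weights.
merge 89/1000 + 93/1000 → 91/500
merge 13/125 + 71/500 → 123/500
merge 163/1000 + 171/1000 → 167/500
merge 91/500 + 119/500 → 21/50
merge 123/500 + 167/500 → 29/50
merge 21/50 + 29/50 → 1
L = 91/500 + 123/500 + 167/500 + 21/50 + 29/50 + 1 = 1381/500 = 2.762 bits/symbol.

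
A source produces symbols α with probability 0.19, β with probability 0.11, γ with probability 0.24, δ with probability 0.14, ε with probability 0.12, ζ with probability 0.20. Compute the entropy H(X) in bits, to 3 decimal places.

2.528 bits

H = −Σ pᵢ log₂ pᵢ.
−0.19·log₂(0.19) = 0.4552
−0.11·log₂(0.11) = 0.3503
−0.24·log₂(0.24) = 0.4941
−0.14·log₂(0.14) = 0.3971
−0.12·log₂(0.12) = 0.3671
−0.20·log₂(0.20) = 0.4644
Sum ≈ 2.5282 → 2.528 bits.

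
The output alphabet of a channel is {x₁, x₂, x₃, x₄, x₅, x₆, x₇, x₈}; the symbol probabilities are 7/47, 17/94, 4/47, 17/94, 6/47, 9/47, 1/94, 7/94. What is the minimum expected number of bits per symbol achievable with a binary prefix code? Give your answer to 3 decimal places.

Repeatedly combine the two least-probable nodes; the expected code length is the sum of the merged weights.
merge 1/94 + 7/94 → 4/47
merge 4/47 + 4/47 → 8/47
merge 6/47 + 7/47 → 13/47
merge 8/47 + 17/94 → 33/94
merge 17/94 + 9/47 → 35/94
merge 13/47 + 33/94 → 59/94
merge 35/94 + 59/94 → 1
L = 4/47 + 8/47 + 13/47 + 33/94 + 35/94 + 59/94 + 1 = 271/94 ≈ 2.883 bits/symbol.

2.883 bits/symbol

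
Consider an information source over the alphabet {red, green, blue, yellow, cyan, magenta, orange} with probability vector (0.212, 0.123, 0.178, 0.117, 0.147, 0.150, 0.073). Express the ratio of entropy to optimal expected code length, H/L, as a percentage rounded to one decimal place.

Entropy H = −Σ p log₂ p ≈ 2.7445 bits.
Huffman merges: 73/1000+117/1000→19/100; 123/1000+147/1000→27/100; 3/20+89/500→41/125; 19/100+53/250→201/500; 27/100+41/125→299/500; 201/500+299/500→1. L = 697/250 ≈ 2.7880.
Efficiency = H/L = 2.7445/2.7880 = 98.4%.

98.4%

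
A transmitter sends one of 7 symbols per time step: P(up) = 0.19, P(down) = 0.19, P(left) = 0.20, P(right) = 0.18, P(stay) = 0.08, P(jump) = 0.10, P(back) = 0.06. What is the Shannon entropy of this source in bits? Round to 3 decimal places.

2.687 bits

H = −Σ pᵢ log₂ pᵢ.
−0.19·log₂(0.19) = 0.4552
−0.19·log₂(0.19) = 0.4552
−0.20·log₂(0.20) = 0.4644
−0.18·log₂(0.18) = 0.4453
−0.08·log₂(0.08) = 0.2915
−0.10·log₂(0.10) = 0.3322
−0.06·log₂(0.06) = 0.2435
Sum ≈ 2.6874 → 2.687 bits.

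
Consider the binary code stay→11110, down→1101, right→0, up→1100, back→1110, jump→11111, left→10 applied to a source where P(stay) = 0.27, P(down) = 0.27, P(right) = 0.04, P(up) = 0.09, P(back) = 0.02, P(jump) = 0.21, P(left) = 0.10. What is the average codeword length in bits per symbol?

4.16 bits/symbol

L̄ = Σ pᵢ·ℓᵢ = 0.27·5 + 0.27·4 + 0.04·1 + 0.09·4 + 0.02·4 + 0.21·5 + 0.10·2 = 4.16 bits/symbol.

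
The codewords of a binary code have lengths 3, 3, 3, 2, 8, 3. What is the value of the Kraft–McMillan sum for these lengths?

0.75390625

With common denominator 2^8 = 256: Σ 2^(−ℓᵢ) = 32/256 + 32/256 + 32/256 + 64/256 + 1/256 + 32/256 = 193/256 = 0.75390625.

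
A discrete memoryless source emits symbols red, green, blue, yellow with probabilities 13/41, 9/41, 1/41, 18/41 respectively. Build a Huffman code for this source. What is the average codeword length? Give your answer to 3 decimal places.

1.805 bits/symbol

Repeatedly combine the two least-probable nodes; the expected code length is the sum of the merged weights.
merge 1/41 + 9/41 → 10/41
merge 10/41 + 13/41 → 23/41
merge 18/41 + 23/41 → 1
L = 10/41 + 23/41 + 1 = 74/41 ≈ 1.805 bits/symbol.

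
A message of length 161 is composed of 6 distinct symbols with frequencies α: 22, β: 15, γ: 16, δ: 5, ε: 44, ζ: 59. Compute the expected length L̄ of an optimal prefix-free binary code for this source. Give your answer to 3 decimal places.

Probabilities are the counts divided by 161.
Repeatedly combine the two least-probable nodes; the expected code length is the sum of the merged weights.
merge 5/161 + 15/161 → 20/161
merge 16/161 + 20/161 → 36/161
merge 22/161 + 36/161 → 58/161
merge 44/161 + 58/161 → 102/161
merge 59/161 + 102/161 → 1
L = 20/161 + 36/161 + 58/161 + 102/161 + 1 = 377/161 ≈ 2.342 bits/symbol.

2.342 bits/symbol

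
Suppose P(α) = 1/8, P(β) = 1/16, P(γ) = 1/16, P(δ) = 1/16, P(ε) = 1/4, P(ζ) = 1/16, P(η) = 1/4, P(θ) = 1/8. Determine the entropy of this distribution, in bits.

2.75 bits

Each probability is a power of 1/2, so log₂(1/p) is an integer.
H = Σ p·log₂(1/p) = 1/8·3 + 1/16·4 + 1/16·4 + 1/16·4 + 1/4·2 + 1/16·4 + 1/4·2 + 1/8·3 = 2.75 bits.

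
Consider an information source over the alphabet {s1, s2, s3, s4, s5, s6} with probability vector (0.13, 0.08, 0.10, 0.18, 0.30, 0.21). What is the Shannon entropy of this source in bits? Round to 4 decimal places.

H = −Σ pᵢ log₂ pᵢ.
−0.13·log₂(0.13) = 0.3826
−0.08·log₂(0.08) = 0.2915
−0.10·log₂(0.10) = 0.3322
−0.18·log₂(0.18) = 0.4453
−0.30·log₂(0.30) = 0.5211
−0.21·log₂(0.21) = 0.4728
Sum ≈ 2.4456 → 2.4456 bits.

2.4456 bits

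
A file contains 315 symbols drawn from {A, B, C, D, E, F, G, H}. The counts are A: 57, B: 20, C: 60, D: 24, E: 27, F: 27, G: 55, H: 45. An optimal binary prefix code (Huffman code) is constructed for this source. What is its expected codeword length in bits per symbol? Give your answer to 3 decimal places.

2.940 bits/symbol

Probabilities are the counts divided by 315.
Repeatedly combine the two least-probable nodes; the expected code length is the sum of the merged weights.
merge 4/63 + 8/105 → 44/315
merge 3/35 + 3/35 → 6/35
merge 44/315 + 1/7 → 89/315
merge 6/35 + 11/63 → 109/315
merge 19/105 + 4/21 → 13/35
merge 89/315 + 109/315 → 22/35
merge 13/35 + 22/35 → 1
L = 44/315 + 6/35 + 89/315 + 109/315 + 13/35 + 22/35 + 1 = 926/315 ≈ 2.940 bits/symbol.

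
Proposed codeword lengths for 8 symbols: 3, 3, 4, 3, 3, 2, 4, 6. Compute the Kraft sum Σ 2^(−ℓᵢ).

0.890625

With common denominator 2^6 = 64: Σ 2^(−ℓᵢ) = 8/64 + 8/64 + 4/64 + 8/64 + 8/64 + 16/64 + 4/64 + 1/64 = 57/64 = 0.890625.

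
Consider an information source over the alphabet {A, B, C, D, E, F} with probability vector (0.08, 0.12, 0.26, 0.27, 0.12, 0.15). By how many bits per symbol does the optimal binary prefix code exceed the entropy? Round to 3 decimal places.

Entropy H = −Σ p log₂ p ≈ 2.4515 bits.
Huffman merges: 2/25+3/25→1/5; 3/25+3/20→27/100; 1/5+13/50→23/50; 27/100+27/100→27/50; 23/50+27/50→1. L = 247/100 ≈ 2.4700.
L − H = 2.4700 − 2.4515 = 0.019 bits.

0.019 bits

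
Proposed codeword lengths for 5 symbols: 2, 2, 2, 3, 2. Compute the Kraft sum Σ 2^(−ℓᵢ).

With common denominator 2^3 = 8: Σ 2^(−ℓᵢ) = 2/8 + 2/8 + 2/8 + 1/8 + 2/8 = 9/8 = 1.125.

1.125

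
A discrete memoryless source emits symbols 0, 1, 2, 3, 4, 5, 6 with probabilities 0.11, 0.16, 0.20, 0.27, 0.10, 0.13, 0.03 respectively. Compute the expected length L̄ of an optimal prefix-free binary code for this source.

2.66 bits/symbol

Repeatedly combine the two least-probable nodes; the expected code length is the sum of the merged weights.
merge 3/100 + 1/10 → 13/100
merge 11/100 + 13/100 → 6/25
merge 13/100 + 4/25 → 29/100
merge 1/5 + 6/25 → 11/25
merge 27/100 + 29/100 → 14/25
merge 11/25 + 14/25 → 1
L = 13/100 + 6/25 + 29/100 + 11/25 + 14/25 + 1 = 133/50 = 2.66 bits/symbol.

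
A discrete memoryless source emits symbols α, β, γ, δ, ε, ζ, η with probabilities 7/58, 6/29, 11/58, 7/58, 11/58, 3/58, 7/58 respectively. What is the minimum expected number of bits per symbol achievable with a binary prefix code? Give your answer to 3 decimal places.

2.776 bits/symbol

Repeatedly combine the two least-probable nodes; the expected code length is the sum of the merged weights.
merge 3/58 + 7/58 → 5/29
merge 7/58 + 7/58 → 7/29
merge 5/29 + 11/58 → 21/58
merge 11/58 + 6/29 → 23/58
merge 7/29 + 21/58 → 35/58
merge 23/58 + 35/58 → 1
L = 5/29 + 7/29 + 21/58 + 23/58 + 35/58 + 1 = 161/58 ≈ 2.776 bits/symbol.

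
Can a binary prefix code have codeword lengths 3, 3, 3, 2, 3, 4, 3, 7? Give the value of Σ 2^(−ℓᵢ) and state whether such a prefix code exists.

With common denominator 2^7 = 128: Σ 2^(−ℓᵢ) = 16/128 + 16/128 + 16/128 + 32/128 + 16/128 + 8/128 + 16/128 + 1/128 = 121/128 = 0.9453125.
Kraft's inequality requires Σ ≤ 1; here Σ = 0.9453125 ≤ 1, so such a prefix code exists.

0.9453125; yes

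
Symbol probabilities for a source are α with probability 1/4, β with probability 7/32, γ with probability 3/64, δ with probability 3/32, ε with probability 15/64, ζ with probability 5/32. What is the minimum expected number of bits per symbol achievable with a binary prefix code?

2.4375 bits/symbol

Repeatedly combine the two least-probable nodes; the expected code length is the sum of the merged weights.
merge 3/64 + 3/32 → 9/64
merge 9/64 + 5/32 → 19/64
merge 7/32 + 15/64 → 29/64
merge 1/4 + 19/64 → 35/64
merge 29/64 + 35/64 → 1
L = 9/64 + 19/64 + 29/64 + 35/64 + 1 = 39/16 = 2.4375 bits/symbol.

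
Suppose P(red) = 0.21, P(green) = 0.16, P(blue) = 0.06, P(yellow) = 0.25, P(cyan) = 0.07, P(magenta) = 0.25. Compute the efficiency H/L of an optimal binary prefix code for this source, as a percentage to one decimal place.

99.5%

Entropy H = −Σ p log₂ p ≈ 2.4079 bits.
Huffman merges: 3/50+7/100→13/100; 13/100+4/25→29/100; 21/100+1/4→23/50; 1/4+29/100→27/50; 23/50+27/50→1. L = 121/50 ≈ 2.4200.
Efficiency = H/L = 2.4079/2.4200 = 99.5%.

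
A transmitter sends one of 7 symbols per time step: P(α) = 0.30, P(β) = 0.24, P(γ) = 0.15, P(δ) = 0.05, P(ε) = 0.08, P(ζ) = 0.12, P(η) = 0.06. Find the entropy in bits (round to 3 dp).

2.544 bits

H = −Σ pᵢ log₂ pᵢ.
−0.30·log₂(0.30) = 0.5211
−0.24·log₂(0.24) = 0.4941
−0.15·log₂(0.15) = 0.4105
−0.05·log₂(0.05) = 0.2161
−0.08·log₂(0.08) = 0.2915
−0.12·log₂(0.12) = 0.3671
−0.06·log₂(0.06) = 0.2435
Sum ≈ 2.5440 → 2.544 bits.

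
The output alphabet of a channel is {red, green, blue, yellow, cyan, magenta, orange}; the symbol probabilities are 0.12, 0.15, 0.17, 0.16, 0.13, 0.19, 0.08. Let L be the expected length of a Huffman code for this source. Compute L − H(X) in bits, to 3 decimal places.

Entropy H = −Σ p log₂ p ≈ 2.7646 bits.
Huffman merges: 2/25+3/25→1/5; 13/100+3/20→7/25; 4/25+17/100→33/100; 19/100+1/5→39/100; 7/25+33/100→61/100; 39/100+61/100→1. L = 281/100 ≈ 2.8100.
L − H = 2.8100 − 2.7646 = 0.045 bits.

0.045 bits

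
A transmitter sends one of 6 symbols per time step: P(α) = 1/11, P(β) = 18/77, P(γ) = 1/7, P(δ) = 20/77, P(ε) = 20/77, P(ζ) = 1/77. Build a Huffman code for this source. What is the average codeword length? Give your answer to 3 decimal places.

Repeatedly combine the two least-probable nodes; the expected code length is the sum of the merged weights.
merge 1/77 + 1/11 → 8/77
merge 8/77 + 1/7 → 19/77
merge 18/77 + 19/77 → 37/77
merge 20/77 + 20/77 → 40/77
merge 37/77 + 40/77 → 1
L = 8/77 + 19/77 + 37/77 + 40/77 + 1 = 181/77 ≈ 2.351 bits/symbol.

2.351 bits/symbol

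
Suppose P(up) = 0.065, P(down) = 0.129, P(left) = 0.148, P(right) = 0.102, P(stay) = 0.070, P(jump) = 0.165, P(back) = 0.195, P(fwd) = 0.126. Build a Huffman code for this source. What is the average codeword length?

Repeatedly combine the two least-probable nodes; the expected code length is the sum of the merged weights.
merge 13/200 + 7/100 → 27/200
merge 51/500 + 63/500 → 57/250
merge 129/1000 + 27/200 → 33/125
merge 37/250 + 33/200 → 313/1000
merge 39/200 + 57/250 → 423/1000
merge 33/125 + 313/1000 → 577/1000
merge 423/1000 + 577/1000 → 1
L = 27/200 + 57/250 + 33/125 + 313/1000 + 423/1000 + 577/1000 + 1 = 147/50 = 2.94 bits/symbol.

2.94 bits/symbol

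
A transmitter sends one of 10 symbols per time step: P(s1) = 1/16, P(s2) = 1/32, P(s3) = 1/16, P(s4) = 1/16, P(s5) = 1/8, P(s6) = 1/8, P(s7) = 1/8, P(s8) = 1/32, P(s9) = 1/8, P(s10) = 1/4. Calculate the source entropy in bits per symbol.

3.0625 bits

Each probability is a power of 1/2, so log₂(1/p) is an integer.
H = Σ p·log₂(1/p) = 1/16·4 + 1/32·5 + 1/16·4 + 1/16·4 + 1/8·3 + 1/8·3 + 1/8·3 + 1/32·5 + 1/8·3 + 1/4·2 = 3.0625 bits.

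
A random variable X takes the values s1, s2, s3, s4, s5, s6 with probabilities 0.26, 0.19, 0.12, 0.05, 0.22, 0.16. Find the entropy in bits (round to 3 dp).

H = −Σ pᵢ log₂ pᵢ.
−0.26·log₂(0.26) = 0.5053
−0.19·log₂(0.19) = 0.4552
−0.12·log₂(0.12) = 0.3671
−0.05·log₂(0.05) = 0.2161
−0.22·log₂(0.22) = 0.4806
−0.16·log₂(0.16) = 0.4230
Sum ≈ 2.4473 → 2.447 bits.

2.447 bits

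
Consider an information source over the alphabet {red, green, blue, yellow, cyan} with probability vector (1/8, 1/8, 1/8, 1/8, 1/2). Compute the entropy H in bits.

2 bits

Each probability is a power of 1/2, so log₂(1/p) is an integer.
H = Σ p·log₂(1/p) = 1/8·3 + 1/8·3 + 1/8·3 + 1/8·3 + 1/2·1 = 2 bits.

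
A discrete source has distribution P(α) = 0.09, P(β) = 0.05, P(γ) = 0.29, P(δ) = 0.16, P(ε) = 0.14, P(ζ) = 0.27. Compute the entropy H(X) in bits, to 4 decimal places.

2.3768 bits

H = −Σ pᵢ log₂ pᵢ.
−0.09·log₂(0.09) = 0.3127
−0.05·log₂(0.05) = 0.2161
−0.29·log₂(0.29) = 0.5179
−0.16·log₂(0.16) = 0.4230
−0.14·log₂(0.14) = 0.3971
−0.27·log₂(0.27) = 0.5100
Sum ≈ 2.3768 → 2.3768 bits.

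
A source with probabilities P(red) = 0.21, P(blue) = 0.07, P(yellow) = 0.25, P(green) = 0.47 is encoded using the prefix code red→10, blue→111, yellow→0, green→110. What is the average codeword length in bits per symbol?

2.29 bits/symbol

L̄ = Σ pᵢ·ℓᵢ = 0.21·2 + 0.07·3 + 0.25·1 + 0.47·3 = 2.29 bits/symbol.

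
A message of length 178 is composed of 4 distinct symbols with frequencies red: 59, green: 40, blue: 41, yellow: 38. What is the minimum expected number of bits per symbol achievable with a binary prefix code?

Probabilities are the counts divided by 178.
Repeatedly combine the two least-probable nodes; the expected code length is the sum of the merged weights.
merge 19/89 + 20/89 → 39/89
merge 41/178 + 59/178 → 50/89
merge 39/89 + 50/89 → 1
L = 39/89 + 50/89 + 1 = 2 bits/symbol.

2 bits/symbol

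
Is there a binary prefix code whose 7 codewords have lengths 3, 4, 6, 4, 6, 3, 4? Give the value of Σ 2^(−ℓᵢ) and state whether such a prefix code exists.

With common denominator 2^6 = 64: Σ 2^(−ℓᵢ) = 8/64 + 4/64 + 1/64 + 4/64 + 1/64 + 8/64 + 4/64 = 30/64 = 0.46875.
Kraft's inequality requires Σ ≤ 1; here Σ = 0.46875 ≤ 1, so such a prefix code exists.

0.46875; yes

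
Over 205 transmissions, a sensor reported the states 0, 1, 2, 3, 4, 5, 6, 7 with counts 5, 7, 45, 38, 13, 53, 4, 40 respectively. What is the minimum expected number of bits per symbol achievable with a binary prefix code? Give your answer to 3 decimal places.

Probabilities are the counts divided by 205.
Repeatedly combine the two least-probable nodes; the expected code length is the sum of the merged weights.
merge 4/205 + 1/41 → 9/205
merge 7/205 + 9/205 → 16/205
merge 13/205 + 16/205 → 29/205
merge 29/205 + 38/205 → 67/205
merge 8/41 + 9/41 → 17/41
merge 53/205 + 67/205 → 24/41
merge 17/41 + 24/41 → 1
L = 9/205 + 16/205 + 29/205 + 67/205 + 17/41 + 24/41 + 1 = 531/205 ≈ 2.590 bits/symbol.

2.590 bits/symbol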